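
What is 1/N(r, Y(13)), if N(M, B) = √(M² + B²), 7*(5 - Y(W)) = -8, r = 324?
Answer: 7*√5145673/5145673 ≈ 0.0030859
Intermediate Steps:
Y(W) = 43/7 (Y(W) = 5 - ⅐*(-8) = 5 + 8/7 = 43/7)
N(M, B) = √(B² + M²)
1/N(r, Y(13)) = 1/(√((43/7)² + 324²)) = 1/(√(1849/49 + 104976)) = 1/(√(5145673/49)) = 1/(√5145673/7) = 7*√5145673/5145673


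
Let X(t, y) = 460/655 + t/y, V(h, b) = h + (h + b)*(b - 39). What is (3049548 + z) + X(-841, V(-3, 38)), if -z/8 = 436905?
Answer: -2218541109/4978 ≈ -4.4567e+5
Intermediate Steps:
z = -3495240 (z = -8*436905 = -3495240)
V(h, b) = h + (-39 + b)*(b + h) (V(h, b) = h + (b + h)*(-39 + b) = h + (-39 + b)*(b + h))
X(t, y) = 92/131 + t/y (X(t, y) = 460*(1/655) + t/y = 92/131 + t/y)
(3049548 + z) + X(-841, V(-3, 38)) = (3049548 - 3495240) + (92/131 - 841/(38**2 - 39*38 - 38*(-3) + 38*(-3))) = -445692 + (92/131 - 841/(1444 - 1482 + 114 - 114)) = -445692 + (92/131 - 841/(-38)) = -445692 + (92/131 - 841*(-1/38)) = -445692 + (92/131 + 841/38) = -445692 + 113667/4978 = -2218541109/4978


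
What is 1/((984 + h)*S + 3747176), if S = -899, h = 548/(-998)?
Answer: 499/1428663766 ≈ 3.4928e-7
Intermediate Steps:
h = -274/499 (h = 548*(-1/998) = -274/499 ≈ -0.54910)
1/((984 + h)*S + 3747176) = 1/((984 - 274/499)*(-899) + 3747176) = 1/((490742/499)*(-899) + 3747176) = 1/(-441177058/499 + 3747176) = 1/(1428663766/499) = 499/1428663766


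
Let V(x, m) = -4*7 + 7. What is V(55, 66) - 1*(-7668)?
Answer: 7647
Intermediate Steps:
V(x, m) = -21 (V(x, m) = -28 + 7 = -21)
V(55, 66) - 1*(-7668) = -21 - 1*(-7668) = -21 + 7668 = 7647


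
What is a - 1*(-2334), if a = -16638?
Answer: -14304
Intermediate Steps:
a - 1*(-2334) = -16638 - 1*(-2334) = -16638 + 2334 = -14304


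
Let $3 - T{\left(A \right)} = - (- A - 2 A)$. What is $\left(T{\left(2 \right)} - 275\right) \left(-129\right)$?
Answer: $35862$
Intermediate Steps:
$T{\left(A \right)} = 3 - 3 A$ ($T{\left(A \right)} = 3 - - (- A - 2 A) = 3 - - \left(-3\right) A = 3 - 3 A$)
$\left(T{\left(2 \right)} - 275\right) \left(-129\right) = \left(\left(3 - 6\right) - 275\right) \left(-129\right) = \left(-3 - 275\right) \left(-129\right) = \left(-278\right) \left(-129\right) = 35862$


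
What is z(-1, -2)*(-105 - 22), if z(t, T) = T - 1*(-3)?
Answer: -127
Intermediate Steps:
z(t, T) = 3 + T (z(t, T) = T + 3 = 3 + T)
z(-1, -2)*(-105 - 22) = (3 - 2)*(-105 - 22) = 1*(-127) = -127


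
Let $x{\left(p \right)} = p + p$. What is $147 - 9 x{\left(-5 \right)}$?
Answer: $237$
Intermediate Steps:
$x{\left(p \right)} = 2 p$
$147 - 9 x{\left(-5 \right)} = 147 - 9 \cdot 2 \left(-5\right) = 147 - -90 = 147 + 90 = 237$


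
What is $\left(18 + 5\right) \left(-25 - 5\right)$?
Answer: $-690$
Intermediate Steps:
$\left(18 + 5\right) \left(-25 - 5\right) = 23 \left(-30\right) = -690$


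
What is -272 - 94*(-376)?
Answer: 35072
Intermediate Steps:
-272 - 94*(-376) = -272 + 35344 = 35072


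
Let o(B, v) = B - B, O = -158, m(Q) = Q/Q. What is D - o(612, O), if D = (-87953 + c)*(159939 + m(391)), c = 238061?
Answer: 24008273520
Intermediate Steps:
m(Q) = 1
o(B, v) = 0
D = 24008273520 (D = (-87953 + 238061)*(159939 + 1) = 150108*159940 = 24008273520)
D - o(612, O) = 24008273520 - 1*0 = 24008273520 + 0 = 24008273520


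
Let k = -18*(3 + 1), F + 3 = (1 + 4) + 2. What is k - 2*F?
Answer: -80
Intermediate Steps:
F = 4 (F = -3 + ((1 + 4) + 2) = -3 + (5 + 2) = -3 + 7 = 4)
k = -72 (k = -18*4 = -3*24 = -72)
k - 2*F = -72 - 2*4 = -72 - 8 = -80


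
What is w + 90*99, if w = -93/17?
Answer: 151377/17 ≈ 8904.5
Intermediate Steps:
w = -93/17 (w = -93*1/17 = -93/17 ≈ -5.4706)
w + 90*99 = -93/17 + 90*99 = -93/17 + 8910 = 151377/17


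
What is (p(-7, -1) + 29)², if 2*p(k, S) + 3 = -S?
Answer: 784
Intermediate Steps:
p(k, S) = -3/2 - S/2 (p(k, S) = -3/2 + (-S)/2 = -3/2 - S/2)
(p(-7, -1) + 29)² = ((-3/2 - ½*(-1)) + 29)² = ((-3/2 + ½) + 29)² = (-1 + 29)² = 28² = 784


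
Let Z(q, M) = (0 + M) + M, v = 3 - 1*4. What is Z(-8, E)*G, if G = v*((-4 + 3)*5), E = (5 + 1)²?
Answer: 360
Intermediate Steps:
v = -1 (v = 3 - 4 = -1)
E = 36 (E = 6² = 36)
Z(q, M) = 2*M (Z(q, M) = M + M = 2*M)
G = 5 (G = -(-4 + 3)*5 = -(-1)*5 = -1*(-5) = 5)
Z(-8, E)*G = (2*36)*5 = 72*5 = 360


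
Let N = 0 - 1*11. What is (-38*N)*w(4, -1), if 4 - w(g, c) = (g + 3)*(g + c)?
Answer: -7106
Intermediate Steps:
w(g, c) = 4 - (3 + g)*(c + g) (w(g, c) = 4 - (g + 3)*(g + c) = 4 - (3 + g)*(c + g))
N = -11 (N = 0 - 11 = -11)
(-38*N)*w(4, -1) = (-38*(-11))*(4 - 1*4**2 - 3*(-1) - 3*4 - 1*(-1)*4) = 418*(4 - 1*16 + 3 - 12 + 4) = 418*(4 - 16 + 3 - 12 + 4) = 418*(-17) = -7106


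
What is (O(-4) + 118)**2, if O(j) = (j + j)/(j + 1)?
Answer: 131044/9 ≈ 14560.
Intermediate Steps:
O(j) = 2*j/(1 + j) (O(j) = (2*j)/(1 + j) = 2*j/(1 + j))
(O(-4) + 118)**2 = (2*(-4)/(1 - 4) + 118)**2 = (2*(-4)/(-3) + 118)**2 = (2*(-4)*(-1/3) + 118)**2 = (8/3 + 118)**2 = (362/3)**2 = 131044/9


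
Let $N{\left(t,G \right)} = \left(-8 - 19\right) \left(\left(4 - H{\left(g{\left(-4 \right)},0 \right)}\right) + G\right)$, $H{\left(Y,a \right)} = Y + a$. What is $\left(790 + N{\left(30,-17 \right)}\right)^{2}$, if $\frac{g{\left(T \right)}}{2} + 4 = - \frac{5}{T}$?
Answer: $\frac{3940225}{4} \approx 9.8506 \cdot 10^{5}$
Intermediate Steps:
$g{\left(T \right)} = -8 - \frac{10}{T}$ ($g{\left(T \right)} = -8 + 2 \left(- \frac{5}{T}\right) = -8 - \frac{10}{T}$)
$N{\left(t,G \right)} = - \frac{513}{2} - 27 G$ ($N{\left(t,G \right)} = \left(-8 - 19\right) \left(\left(4 - \left(\left(-8 - \frac{10}{-4}\right) + 0\right)\right) + G\right) = - 27 \left(\left(4 - \left(\left(-8 - - \frac{5}{2}\right) + 0\right)\right) + G\right) = - 27 \left(\left(4 - \left(\left(-8 + \frac{5}{2}\right) + 0\right)\right) + G\right) = - 27 \left(\left(4 - \left(- \frac{11}{2} + 0\right)\right) + G\right) = - 27 \left(\left(4 - - \frac{11}{2}\right) + G\right) = - 27 \left(\left(4 + \frac{11}{2}\right) + G\right) = - 27 \left(\frac{19}{2} + G\right) = - \frac{513}{2} - 27 G$)
$\left(790 + N{\left(30,-17 \right)}\right)^{2} = \left(790 - - \frac{405}{2}\right)^{2} = \left(790 + \left(- \frac{513}{2} + 459\right)\right)^{2} = \left(790 + \frac{405}{2}\right)^{2} = \left(\frac{1985}{2}\right)^{2} = \frac{3940225}{4}$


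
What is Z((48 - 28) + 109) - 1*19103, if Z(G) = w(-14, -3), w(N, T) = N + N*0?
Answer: -19117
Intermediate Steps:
w(N, T) = N (w(N, T) = N + 0 = N)
Z(G) = -14
Z((48 - 28) + 109) - 1*19103 = -14 - 1*19103 = -14 - 19103 = -19117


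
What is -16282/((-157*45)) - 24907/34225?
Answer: 76256699/48359925 ≈ 1.5769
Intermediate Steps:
-16282/((-157*45)) - 24907/34225 = -16282/(-7065) - 24907*1/34225 = -16282*(-1/7065) - 24907/34225 = 16282/7065 - 24907/34225 = 76256699/48359925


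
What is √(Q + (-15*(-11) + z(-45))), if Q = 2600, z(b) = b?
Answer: 4*√170 ≈ 52.154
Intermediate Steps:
√(Q + (-15*(-11) + z(-45))) = √(2600 + (-15*(-11) - 45)) = √(2600 + (165 - 45)) = √(2600 + 120) = √2720 = 4*√170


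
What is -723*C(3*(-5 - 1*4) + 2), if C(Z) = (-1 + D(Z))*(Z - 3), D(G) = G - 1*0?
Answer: -526344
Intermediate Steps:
D(G) = G (D(G) = G + 0 = G)
C(Z) = (-1 + Z)*(-3 + Z) (C(Z) = (-1 + Z)*(Z - 3) = (-1 + Z)*(-3 + Z))
-723*C(3*(-5 - 1*4) + 2) = -723*(3 + (3*(-5 - 1*4) + 2)² - 4*(3*(-5 - 1*4) + 2)) = -723*(3 + (3*(-5 - 4) + 2)² - 4*(3*(-5 - 4) + 2)) = -723*(3 + (3*(-9) + 2)² - 4*(3*(-9) + 2)) = -723*(3 + (-27 + 2)² - 4*(-27 + 2)) = -723*(3 + (-25)² - 4*(-25)) = -723*(3 + 625 + 100) = -723*728 = -526344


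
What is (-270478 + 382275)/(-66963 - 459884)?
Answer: -111797/526847 ≈ -0.21220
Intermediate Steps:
(-270478 + 382275)/(-66963 - 459884) = 111797/(-526847) = 111797*(-1/526847) = -111797/526847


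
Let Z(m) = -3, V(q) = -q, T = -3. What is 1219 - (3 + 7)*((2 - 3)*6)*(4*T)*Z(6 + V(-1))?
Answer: 3379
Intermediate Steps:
1219 - (3 + 7)*((2 - 3)*6)*(4*T)*Z(6 + V(-1)) = 1219 - (3 + 7)*((2 - 3)*6)*(4*(-3))*(-3) = 1219 - 10*(-1*6)*(-12*(-3)) = 1219 - 10*(-6)*36 = 1219 - (-60)*36 = 1219 - 1*(-2160) = 1219 + 2160 = 3379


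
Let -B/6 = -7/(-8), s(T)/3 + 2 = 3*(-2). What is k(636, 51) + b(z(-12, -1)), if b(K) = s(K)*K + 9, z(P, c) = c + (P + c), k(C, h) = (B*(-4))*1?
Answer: 366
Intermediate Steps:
s(T) = -24 (s(T) = -6 + 3*(3*(-2)) = -6 + 3*(-6) = -6 - 18 = -24)
B = -21/4 (B = -(-42)/(-8) = -(-42)*(-1)/8 = -6*7/8 = -21/4 ≈ -5.2500)
k(C, h) = 21 (k(C, h) = -21/4*(-4)*1 = 21*1 = 21)
z(P, c) = P + 2*c
b(K) = 9 - 24*K (b(K) = -24*K + 9 = 9 - 24*K)
k(636, 51) + b(z(-12, -1)) = 21 + (9 - 24*(-12 + 2*(-1))) = 21 + (9 - 24*(-12 - 2)) = 21 + (9 - 24*(-14)) = 21 + (9 + 336) = 21 + 345 = 366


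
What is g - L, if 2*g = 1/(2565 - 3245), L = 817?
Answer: -1111121/1360 ≈ -817.00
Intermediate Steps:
g = -1/1360 (g = 1/(2*(2565 - 3245)) = (½)/(-680) = (½)*(-1/680) = -1/1360 ≈ -0.00073529)
g - L = -1/1360 - 1*817 = -1/1360 - 817 = -1111121/1360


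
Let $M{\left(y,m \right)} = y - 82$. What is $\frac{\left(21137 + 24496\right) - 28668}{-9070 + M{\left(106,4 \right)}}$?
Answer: $- \frac{16965}{9046} \approx -1.8754$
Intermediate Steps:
$M{\left(y,m \right)} = -82 + y$ ($M{\left(y,m \right)} = y - 82 = -82 + y$)
$\frac{\left(21137 + 24496\right) - 28668}{-9070 + M{\left(106,4 \right)}} = \frac{\left(21137 + 24496\right) - 28668}{-9070 + \left(-82 + 106\right)} = \frac{45633 - 28668}{-9070 + 24} = \frac{16965}{-9046} = 16965 \left(- \frac{1}{9046}\right) = - \frac{16965}{9046}$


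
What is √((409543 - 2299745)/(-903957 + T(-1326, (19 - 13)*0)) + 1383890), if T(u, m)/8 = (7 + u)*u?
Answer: 2*√59263565325429268065/13087995 ≈ 1176.4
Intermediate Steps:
T(u, m) = 8*u*(7 + u) (T(u, m) = 8*((7 + u)*u) = 8*(u*(7 + u)) = 8*u*(7 + u))
√((409543 - 2299745)/(-903957 + T(-1326, (19 - 13)*0)) + 1383890) = √((409543 - 2299745)/(-903957 + 8*(-1326)*(7 - 1326)) + 1383890) = √(-1890202/(-903957 + 8*(-1326)*(-1319)) + 1383890) = √(-1890202/(-903957 + 13991952) + 1383890) = √(-1890202/13087995 + 1383890) = √(18112343510348/13087995) = 2*√59263565325429268065/13087995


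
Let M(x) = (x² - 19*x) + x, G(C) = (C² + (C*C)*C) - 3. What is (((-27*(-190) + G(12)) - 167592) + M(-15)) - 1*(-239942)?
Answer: 79844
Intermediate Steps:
G(C) = -3 + C² + C³ (G(C) = (C² + C²*C) - 3 = (C² + C³) - 3 = -3 + C² + C³)
M(x) = x² - 18*x
(((-27*(-190) + G(12)) - 167592) + M(-15)) - 1*(-239942) = (((-27*(-190) + (-3 + 12² + 12³)) - 167592) - 15*(-18 - 15)) - 1*(-239942) = (((5130 + (-3 + 144 + 1728)) - 167592) - 15*(-33)) + 239942 = (((5130 + 1869) - 167592) + 495) + 239942 = ((6999 - 167592) + 495) + 239942 = (-160593 + 495) + 239942 = -160098 + 239942 = 79844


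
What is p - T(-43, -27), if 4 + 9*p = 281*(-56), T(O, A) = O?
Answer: -15353/9 ≈ -1705.9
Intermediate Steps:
p = -15740/9 (p = -4/9 + (281*(-56))/9 = -4/9 + (⅑)*(-15736) = -4/9 - 15736/9 = -15740/9 ≈ -1748.9)
p - T(-43, -27) = -15740/9 - 1*(-43) = -15740/9 + 43 = -15353/9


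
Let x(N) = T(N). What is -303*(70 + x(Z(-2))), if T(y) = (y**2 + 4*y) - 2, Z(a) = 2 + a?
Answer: -20604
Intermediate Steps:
T(y) = -2 + y**2 + 4*y
x(N) = -2 + N**2 + 4*N
-303*(70 + x(Z(-2))) = -303*(70 + (-2 + (2 - 2)**2 + 4*(2 - 2))) = -303*(70 + (-2 + 0**2 + 4*0)) = -303*(70 + (-2 + 0 + 0)) = -303*(70 - 2) = -303*68 = -20604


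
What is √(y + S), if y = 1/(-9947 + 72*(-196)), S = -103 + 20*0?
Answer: 3*I*√135192922/3437 ≈ 10.149*I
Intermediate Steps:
S = -103 (S = -103 + 0 = -103)
y = -1/24059 (y = 1/(-9947 - 14112) = 1/(-24059) = -1/24059 ≈ -4.1564e-5)
√(y + S) = √(-1/24059 - 103) = √(-2478078/24059) = 3*I*√135192922/3437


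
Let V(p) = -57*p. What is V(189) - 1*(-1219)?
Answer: -9554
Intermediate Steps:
V(189) - 1*(-1219) = -57*189 - 1*(-1219) = -10773 + 1219 = -9554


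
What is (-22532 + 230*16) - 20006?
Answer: -38858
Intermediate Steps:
(-22532 + 230*16) - 20006 = (-22532 + 3680) - 20006 = -18852 - 20006 = -38858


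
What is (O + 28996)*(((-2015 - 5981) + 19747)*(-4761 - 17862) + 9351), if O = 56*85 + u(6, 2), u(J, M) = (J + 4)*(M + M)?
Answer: -8984109709512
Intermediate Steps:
u(J, M) = 2*M*(4 + J) (u(J, M) = (4 + J)*(2*M) = 2*M*(4 + J))
O = 4800 (O = 56*85 + 2*2*(4 + 6) = 4760 + 2*2*10 = 4760 + 40 = 4800)
(O + 28996)*(((-2015 - 5981) + 19747)*(-4761 - 17862) + 9351) = (4800 + 28996)*(((-2015 - 5981) + 19747)*(-4761 - 17862) + 9351) = 33796*((-7996 + 19747)*(-22623) + 9351) = 33796*(11751*(-22623) + 9351) = 33796*(-265842873 + 9351) = 33796*(-265833522) = -8984109709512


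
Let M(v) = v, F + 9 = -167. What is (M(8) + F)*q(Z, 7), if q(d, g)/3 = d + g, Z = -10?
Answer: 1512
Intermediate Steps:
F = -176 (F = -9 - 167 = -176)
q(d, g) = 3*d + 3*g (q(d, g) = 3*(d + g) = 3*d + 3*g)
(M(8) + F)*q(Z, 7) = (8 - 176)*(3*(-10) + 3*7) = -168*(-30 + 21) = -168*(-9) = 1512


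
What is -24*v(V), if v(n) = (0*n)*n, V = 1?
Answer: 0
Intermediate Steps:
v(n) = 0 (v(n) = 0*n = 0)
-24*v(V) = -24*0 = 0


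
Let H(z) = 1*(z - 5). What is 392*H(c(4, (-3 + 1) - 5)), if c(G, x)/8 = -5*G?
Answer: -64680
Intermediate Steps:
c(G, x) = -40*G (c(G, x) = 8*(-5*G) = -40*G)
H(z) = -5 + z (H(z) = 1*(-5 + z) = -5 + z)
392*H(c(4, (-3 + 1) - 5)) = 392*(-5 - 40*4) = 392*(-5 - 160) = 392*(-165) = -64680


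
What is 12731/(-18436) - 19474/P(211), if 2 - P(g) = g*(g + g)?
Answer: -13831171/29313240 ≈ -0.47184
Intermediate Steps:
P(g) = 2 - 2*g² (P(g) = 2 - g*(g + g) = 2 - g*2*g = 2 - 2*g²)
12731/(-18436) - 19474/P(211) = 12731/(-18436) - 19474/(2 - 2*211²) = 12731*(-1/18436) - 19474/(2 - 2*44521) = -12731/18436 - 19474/(2 - 89042) = -12731/18436 - 19474/(-89040) = -12731/18436 - 19474*(-1/89040) = -12731/18436 + 1391/6360 = -13831171/29313240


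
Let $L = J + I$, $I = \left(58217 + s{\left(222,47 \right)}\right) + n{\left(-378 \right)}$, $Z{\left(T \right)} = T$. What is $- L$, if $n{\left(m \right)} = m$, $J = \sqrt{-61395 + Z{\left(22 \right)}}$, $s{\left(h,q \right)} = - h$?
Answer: $-57617 - i \sqrt{61373} \approx -57617.0 - 247.74 i$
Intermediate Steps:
$J = i \sqrt{61373}$ ($J = \sqrt{-61395 + 22} = \sqrt{-61373} = i \sqrt{61373} \approx 247.74 i$)
$I = 57617$ ($I = \left(58217 - 222\right) - 378 = 57995 - 378 = 57617$)
$L = 57617 + i \sqrt{61373}$ ($L = i \sqrt{61373} + 57617 = 57617 + i \sqrt{61373} \approx 57617.0 + 247.74 i$)
$- L = - (57617 + i \sqrt{61373}) = -57617 - i \sqrt{61373}$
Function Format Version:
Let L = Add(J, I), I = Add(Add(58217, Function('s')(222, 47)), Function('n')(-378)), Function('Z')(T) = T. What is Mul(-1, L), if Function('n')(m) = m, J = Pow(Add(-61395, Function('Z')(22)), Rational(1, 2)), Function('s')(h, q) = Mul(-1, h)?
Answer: Add(-57617, Mul(-1, I, Pow(61373, Rational(1, 2)))) ≈ Add(-57617., Mul(-247.74, I))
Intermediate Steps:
J = Mul(I, Pow(61373, Rational(1, 2))) (J = Pow(Add(-61395, 22), Rational(1, 2)) = Pow(-61373, Rational(1, 2)) = Mul(I, Pow(61373, Rational(1, 2))) ≈ Mul(247.74, I))
I = 57617 (I = Add(Add(58217, Mul(-1, 222)), -378) = Add(Add(58217, -222), -378) = Add(57995, -378) = 57617)
L = Add(57617, Mul(I, Pow(61373, Rational(1, 2)))) (L = Add(Mul(I, Pow(61373, Rational(1, 2))), 57617) = Add(57617, Mul(I, Pow(61373, Rational(1, 2)))) ≈ Add(57617., Mul(247.74, I)))
Mul(-1, L) = Mul(-1, Add(57617, Mul(I, Pow(61373, Rational(1, 2))))) = Add(-57617, Mul(-1, I, Pow(61373, Rational(1, 2))))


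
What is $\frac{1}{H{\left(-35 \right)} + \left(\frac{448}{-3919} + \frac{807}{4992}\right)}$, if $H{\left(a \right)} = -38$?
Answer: $- \frac{6521216}{247497469} \approx -0.026349$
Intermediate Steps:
$\frac{1}{H{\left(-35 \right)} + \left(\frac{448}{-3919} + \frac{807}{4992}\right)} = \frac{1}{-38 + \left(\frac{448}{-3919} + \frac{807}{4992}\right)} = \frac{1}{-38 + \left(448 \left(- \frac{1}{3919}\right) + 807 \cdot \frac{1}{4992}\right)} = \frac{1}{-38 + \left(- \frac{448}{3919} + \frac{269}{1664}\right)} = \frac{1}{-38 + \frac{308739}{6521216}} = \frac{1}{- \frac{247497469}{6521216}} = - \frac{6521216}{247497469}$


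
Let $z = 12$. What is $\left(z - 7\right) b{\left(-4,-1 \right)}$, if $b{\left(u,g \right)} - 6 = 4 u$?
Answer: $-50$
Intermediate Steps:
$b{\left(u,g \right)} = 6 + 4 u$
$\left(z - 7\right) b{\left(-4,-1 \right)} = \left(12 - 7\right) \left(6 + 4 \left(-4\right)\right) = 5 \left(6 - 16\right) = 5 \left(-10\right) = -50$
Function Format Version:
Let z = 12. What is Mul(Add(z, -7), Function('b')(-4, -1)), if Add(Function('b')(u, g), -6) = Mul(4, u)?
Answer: -50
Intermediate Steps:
Function('b')(u, g) = Add(6, Mul(4, u))
Mul(Add(z, -7), Function('b')(-4, -1)) = Mul(Add(12, -7), Add(6, Mul(4, -4))) = Mul(5, Add(6, -16)) = Mul(5, -10) = -50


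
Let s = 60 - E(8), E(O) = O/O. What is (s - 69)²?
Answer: 100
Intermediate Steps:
E(O) = 1
s = 59 (s = 60 - 1*1 = 60 - 1 = 59)
(s - 69)² = (59 - 69)² = (-10)² = 100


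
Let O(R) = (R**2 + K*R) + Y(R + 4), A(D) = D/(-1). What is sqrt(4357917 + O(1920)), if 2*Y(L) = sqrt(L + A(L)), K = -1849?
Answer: sqrt(4494237) ≈ 2120.0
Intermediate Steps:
A(D) = -D (A(D) = D*(-1) = -D)
Y(L) = 0 (Y(L) = sqrt(L - L)/2 = sqrt(0)/2 = (1/2)*0 = 0)
O(R) = R**2 - 1849*R (O(R) = (R**2 - 1849*R) + 0 = R**2 - 1849*R)
sqrt(4357917 + O(1920)) = sqrt(4357917 + 1920*(-1849 + 1920)) = sqrt(4357917 + 1920*71) = sqrt(4357917 + 136320) = sqrt(4494237)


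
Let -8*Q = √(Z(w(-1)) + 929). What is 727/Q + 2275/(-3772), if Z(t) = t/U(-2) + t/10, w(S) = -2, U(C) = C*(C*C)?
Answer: -2275/3772 - 11632*√92905/18581 ≈ -191.41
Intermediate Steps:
U(C) = C³ (U(C) = C*C² = C³)
Z(t) = -t/40 (Z(t) = t/((-2)³) + t/10 = t/(-8) + t*(⅒) = t*(-⅛) + t/10 = -t/8 + t/10 = -t/40)
Q = -√92905/80 (Q = -√(-1/40*(-2) + 929)/8 = -√(1/20 + 929)/8 = -√92905/80 ≈ -3.8100)
727/Q + 2275/(-3772) = 727/((-√92905/80)) + 2275/(-3772) = 727*(-16*√92905/18581) + 2275*(-1/3772) = -11632*√92905/18581 - 2275/3772 = -2275/3772 - 11632*√92905/18581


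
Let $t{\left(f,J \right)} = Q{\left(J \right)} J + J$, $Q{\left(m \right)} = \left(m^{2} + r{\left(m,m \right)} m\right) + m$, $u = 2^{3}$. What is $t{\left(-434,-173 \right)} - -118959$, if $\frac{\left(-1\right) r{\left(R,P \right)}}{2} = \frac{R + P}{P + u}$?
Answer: $- \frac{850496198}{165} \approx -5.1545 \cdot 10^{6}$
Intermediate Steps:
$u = 8$
$r{\left(R,P \right)} = - \frac{2 \left(P + R\right)}{8 + P}$ ($r{\left(R,P \right)} = - 2 \frac{R + P}{P + 8} = - 2 \frac{P + R}{8 + P} = - \frac{2 \left(P + R\right)}{8 + P}$)
$Q{\left(m \right)} = m + m^{2} - \frac{4 m^{2}}{8 + m}$ ($Q{\left(m \right)} = \left(m^{2} + \frac{2 \left(- m - m\right)}{8 + m} m\right) + m = \left(m^{2} + \frac{2 \left(- 2 m\right)}{8 + m} m\right) + m = \left(m^{2} + - \frac{4 m}{8 + m} m\right) + m = \left(m^{2} - \frac{4 m^{2}}{8 + m}\right) + m = m + m^{2} - \frac{4 m^{2}}{8 + m}$)
$t{\left(f,J \right)} = J + \frac{J^{2} \left(8 + J^{2} + 5 J\right)}{8 + J}$ ($t{\left(f,J \right)} = \frac{J \left(8 + J^{2} + 5 J\right)}{8 + J} J + J = \frac{J^{2} \left(8 + J^{2} + 5 J\right)}{8 + J} + J = J + \frac{J^{2} \left(8 + J^{2} + 5 J\right)}{8 + J}$)
$t{\left(-434,-173 \right)} - -118959 = - \frac{173 \left(8 + \left(-173\right)^{3} + 5 \left(-173\right)^{2} + 9 \left(-173\right)\right)}{8 - 173} - -118959 = - \frac{173 \left(8 - 5177717 + 5 \cdot 29929 - 1557\right)}{-165} + 118959 = \left(-173\right) \left(- \frac{1}{165}\right) \left(8 - 5177717 + 149645 - 1557\right) + 118959 = \left(-173\right) \left(- \frac{1}{165}\right) \left(-5029621\right) + 118959 = - \frac{870124433}{165} + 118959 = - \frac{850496198}{165}$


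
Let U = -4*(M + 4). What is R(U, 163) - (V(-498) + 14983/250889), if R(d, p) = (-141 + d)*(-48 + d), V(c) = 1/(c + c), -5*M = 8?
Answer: 54190790123141/6247136100 ≈ 8674.5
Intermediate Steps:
M = -8/5 (M = -1/5*8 = -8/5 ≈ -1.6000)
U = -48/5 (U = -4*(-8/5 + 4) = -4*12/5 = -48/5 ≈ -9.6000)
V(c) = 1/(2*c)
R(U, 163) - (V(-498) + 14983/250889) = (6768 + (-48/5)**2 - 189*(-48/5)) - ((1/2)/(-498) + 14983/250889) = (6768 + 2304/25 + 9072/5) - ((1/2)*(-1/498) + 14983*(1/250889)) = 216864/25 - (-1/996 + 14983/250889) = 216864/25 - 1*14672179/249885444 = 216864/25 - 14672179/249885444 = 54190790123141/6247136100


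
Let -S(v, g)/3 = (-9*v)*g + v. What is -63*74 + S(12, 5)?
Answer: -3078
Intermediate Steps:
S(v, g) = -3*v + 27*g*v (S(v, g) = -3*((-9*v)*g + v) = -3*(-9*g*v + v) = -3*(v - 9*g*v) = -3*v + 27*g*v)
-63*74 + S(12, 5) = -63*74 + 3*12*(-1 + 9*5) = -4662 + 3*12*(-1 + 45) = -4662 + 3*12*44 = -4662 + 1584 = -3078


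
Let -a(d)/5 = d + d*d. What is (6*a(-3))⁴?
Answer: 1049760000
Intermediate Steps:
a(d) = -5*d - 5*d² (a(d) = -5*(d + d*d) = -5*(d + d²) = -5*d - 5*d²)
(6*a(-3))⁴ = (6*(-5*(-3)*(1 - 3)))⁴ = (6*(-5*(-3)*(-2)))⁴ = (6*(-30))⁴ = (-180)⁴ = 1049760000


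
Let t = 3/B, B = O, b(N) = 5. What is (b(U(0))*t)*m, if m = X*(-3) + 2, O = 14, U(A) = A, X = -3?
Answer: 165/14 ≈ 11.786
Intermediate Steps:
B = 14
m = 11 (m = -3*(-3) + 2 = 9 + 2 = 11)
t = 3/14 ≈ 0.21429
(b(U(0))*t)*m = (5*(3/14))*11 = (15/14)*11 = 165/14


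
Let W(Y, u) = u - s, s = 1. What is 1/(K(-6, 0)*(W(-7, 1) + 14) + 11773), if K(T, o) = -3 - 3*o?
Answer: 1/11731 ≈ 8.5244e-5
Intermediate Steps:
K(T, o) = -3 - 3*o
W(Y, u) = -1 + u (W(Y, u) = u - 1*1 = u - 1 = -1 + u)
1/(K(-6, 0)*(W(-7, 1) + 14) + 11773) = 1/((-3 - 3*0)*((-1 + 1) + 14) + 11773) = 1/((-3 + 0)*(0 + 14) + 11773) = 1/(-3*14 + 11773) = 1/(-42 + 11773) = 1/11731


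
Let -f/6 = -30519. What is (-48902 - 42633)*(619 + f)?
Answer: -16818000155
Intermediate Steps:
f = 183114 (f = -6*(-30519) = 183114)
(-48902 - 42633)*(619 + f) = (-48902 - 42633)*(619 + 183114) = -91535*183733 = -16818000155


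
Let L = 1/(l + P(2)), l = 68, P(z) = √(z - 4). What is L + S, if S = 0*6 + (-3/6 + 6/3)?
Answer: 7007/4626 - I*√2/4626 ≈ 1.5147 - 0.00030571*I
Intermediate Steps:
P(z) = √(-4 + z)
L = 1/(68 + I*√2) (L = 1/(68 + √(-4 + 2)) = 1/(68 + √(-2)) = 1/(68 + I*√2) ≈ 0.0147 - 0.00030571*I)
S = 3/2 (S = 0 + (-3*⅙ + 6*(⅓)) = 0 + (-½ + 2) = 0 + 3/2 = 3/2 ≈ 1.5000)
L + S = (34/2313 - I*√2/4626) + 3/2 = 7007/4626 - I*√2/4626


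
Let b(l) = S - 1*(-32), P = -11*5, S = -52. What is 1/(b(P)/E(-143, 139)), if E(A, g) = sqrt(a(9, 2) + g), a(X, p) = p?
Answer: -sqrt(141)/20 ≈ -0.59372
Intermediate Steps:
P = -55
E(A, g) = sqrt(2 + g)
b(l) = -20 (b(l) = -52 - 1*(-32) = -52 + 32 = -20)
1/(b(P)/E(-143, 139)) = 1/(-20/sqrt(2 + 139)) = 1/(-20*sqrt(141)/141) = -sqrt(141)/20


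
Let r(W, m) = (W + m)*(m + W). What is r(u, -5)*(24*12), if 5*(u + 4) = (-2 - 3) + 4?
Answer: 609408/25 ≈ 24376.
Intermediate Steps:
u = -21/5 (u = -4 + ((-2 - 3) + 4)/5 = -4 + (-5 + 4)/5 = -4 + (⅕)*(-1) = -4 - ⅕ = -21/5 ≈ -4.2000)
r(W, m) = (W + m)² (r(W, m) = (W + m)*(W + m) = (W + m)²)
r(u, -5)*(24*12) = (-21/5 - 5)²*(24*12) = (-46/5)²*288 = (2116/25)*288 = 609408/25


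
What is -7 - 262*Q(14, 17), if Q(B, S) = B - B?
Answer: -7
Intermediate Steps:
Q(B, S) = 0
-7 - 262*Q(14, 17) = -7 - 262*0 = -7 + 0 = -7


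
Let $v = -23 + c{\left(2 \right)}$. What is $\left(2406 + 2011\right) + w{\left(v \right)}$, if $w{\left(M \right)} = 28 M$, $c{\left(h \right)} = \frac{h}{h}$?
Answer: $3801$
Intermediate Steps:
$c{\left(h \right)} = 1$
$v = -22$ ($v = -23 + 1 = -22$)
$\left(2406 + 2011\right) + w{\left(v \right)} = \left(2406 + 2011\right) + 28 \left(-22\right) = 4417 - 616 = 3801$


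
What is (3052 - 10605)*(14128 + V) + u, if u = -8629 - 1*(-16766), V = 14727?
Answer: -217933678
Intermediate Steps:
u = 8137 (u = -8629 + 16766 = 8137)
(3052 - 10605)*(14128 + V) + u = (3052 - 10605)*(14128 + 14727) + 8137 = -7553*28855 + 8137 = -217941815 + 8137 = -217933678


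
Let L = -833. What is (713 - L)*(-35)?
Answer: -54110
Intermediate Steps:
(713 - L)*(-35) = (713 - 1*(-833))*(-35) = (713 + 833)*(-35) = 1546*(-35) = -54110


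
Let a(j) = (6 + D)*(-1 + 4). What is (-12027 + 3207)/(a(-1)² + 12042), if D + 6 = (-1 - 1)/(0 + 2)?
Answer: -980/1339 ≈ -0.73189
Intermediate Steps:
D = -7 (D = -6 + (-1 - 1)/(0 + 2) = -6 - 2/2 = -6 - 2*½ = -6 - 1 = -7)
a(j) = -3 (a(j) = (6 - 7)*(-1 + 4) = -1*3 = -3)
(-12027 + 3207)/(a(-1)² + 12042) = (-12027 + 3207)/((-3)² + 12042) = -8820/(9 + 12042) = -8820/12051 = -8820*1/12051 = -980/1339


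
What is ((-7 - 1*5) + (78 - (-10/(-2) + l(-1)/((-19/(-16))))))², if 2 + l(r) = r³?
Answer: 1456849/361 ≈ 4035.6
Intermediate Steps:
l(r) = -2 + r³
((-7 - 1*5) + (78 - (-10/(-2) + l(-1)/((-19/(-16))))))² = ((-7 - 1*5) + (78 - (-10/(-2) + (-2 + (-1)³)/((-19/(-16))))))² = ((-7 - 5) + (78 - (-10*(-½) + (-2 - 1)/((-19*(-1/16))))))² = (-12 + (78 - (5 - 3/19/16)))² = (-12 + (78 - (5 - 3*16/19)))² = (-12 + (78 - (5 - 48/19)))² = (-12 + (78 - 1*47/19))² = (-12 + (78 - 47/19))² = (-12 + 1435/19)² = (1207/19)² = 1456849/361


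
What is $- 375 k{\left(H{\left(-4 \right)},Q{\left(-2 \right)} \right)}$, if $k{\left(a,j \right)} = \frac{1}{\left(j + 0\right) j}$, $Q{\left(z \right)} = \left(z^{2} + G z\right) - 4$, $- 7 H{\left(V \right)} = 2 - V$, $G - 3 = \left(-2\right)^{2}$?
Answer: $- \frac{375}{196} \approx -1.9133$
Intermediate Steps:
$G = 7$ ($G = 3 + \left(-2\right)^{2} = 3 + 4 = 7$)
$H{\left(V \right)} = - \frac{2}{7} + \frac{V}{7}$ ($H{\left(V \right)} = - \frac{2 - V}{7} = - \frac{2}{7} + \frac{V}{7}$)
$Q{\left(z \right)} = -4 + z^{2} + 7 z$ ($Q{\left(z \right)} = \left(z^{2} + 7 z\right) - 4 = -4 + z^{2} + 7 z$)
$k{\left(a,j \right)} = \frac{1}{j^{2}}$ ($k{\left(a,j \right)} = \frac{1}{j j} = \frac{1}{j^{2}}$)
$- 375 k{\left(H{\left(-4 \right)},Q{\left(-2 \right)} \right)} = - \frac{375}{\left(-4 + \left(-2\right)^{2} + 7 \left(-2\right)\right)^{2}} = - \frac{375}{\left(-4 + 4 - 14\right)^{2}} = - \frac{375}{196}$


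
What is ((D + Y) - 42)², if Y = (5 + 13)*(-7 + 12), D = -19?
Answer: 841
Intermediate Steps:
Y = 90 (Y = 18*5 = 90)
((D + Y) - 42)² = ((-19 + 90) - 42)² = (71 - 42)² = 29² = 841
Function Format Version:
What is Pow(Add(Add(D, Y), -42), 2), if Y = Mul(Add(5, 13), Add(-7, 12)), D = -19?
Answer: 841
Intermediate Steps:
Y = 90 (Y = Mul(18, 5) = 90)
Pow(Add(Add(D, Y), -42), 2) = Pow(Add(Add(-19, 90), -42), 2) = Pow(Add(71, -42), 2) = Pow(29, 2) = 841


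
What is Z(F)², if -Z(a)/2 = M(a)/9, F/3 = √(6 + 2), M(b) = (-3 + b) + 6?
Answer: 4 + 16*√2/9 ≈ 6.5142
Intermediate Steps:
M(b) = 3 + b
F = 6*√2 (F = 3*√(6 + 2) = 3*√8 = 3*(2*√2) = 6*√2 ≈ 8.4853)
Z(a) = -⅔ - 2*a/9 (Z(a) = -2*(3 + a)/9 = -2*(⅓ + a/9) = -⅔ - 2*a/9)
Z(F)² = (-⅔ - 4*√2/3)²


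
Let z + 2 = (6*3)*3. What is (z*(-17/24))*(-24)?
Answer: 884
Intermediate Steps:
z = 52 (z = -2 + (6*3)*3 = -2 + 18*3 = -2 + 54 = 52)
(z*(-17/24))*(-24) = (52*(-17/24))*(-24) = -221/6*(-24) = 884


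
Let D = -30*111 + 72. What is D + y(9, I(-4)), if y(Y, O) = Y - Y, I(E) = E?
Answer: -3258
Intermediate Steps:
y(Y, O) = 0
D = -3258 (D = -3330 + 72 = -3258)
D + y(9, I(-4)) = -3258 + 0 = -3258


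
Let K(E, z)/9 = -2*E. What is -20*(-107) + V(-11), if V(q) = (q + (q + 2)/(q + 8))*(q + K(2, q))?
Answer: 2516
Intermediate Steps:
K(E, z) = -18*E (K(E, z) = 9*(-2*E) = -18*E)
V(q) = (-36 + q)*(q + (2 + q)/(8 + q)) (V(q) = (q + (q + 2)/(q + 8))*(q - 18*2) = (q + (2 + q)/(8 + q))*(q - 36) = (q + (2 + q)/(8 + q))*(-36 + q) = (-36 + q)*(q + (2 + q)/(8 + q)))
-20*(-107) + V(-11) = -20*(-107) + (-72 + (-11)³ - 322*(-11) - 27*(-11)²)/(8 - 11) = 2140 + (-72 - 1331 + 3542 - 27*121)/(-3) = 2140 - (-72 - 1331 + 3542 - 3267)/3 = 2140 - ⅓*(-1128) = 2140 + 376 = 2516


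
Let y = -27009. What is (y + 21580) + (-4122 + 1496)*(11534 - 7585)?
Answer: -10375503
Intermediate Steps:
(y + 21580) + (-4122 + 1496)*(11534 - 7585) = (-27009 + 21580) + (-4122 + 1496)*(11534 - 7585) = -5429 - 2626*3949 = -5429 - 10370074 = -10375503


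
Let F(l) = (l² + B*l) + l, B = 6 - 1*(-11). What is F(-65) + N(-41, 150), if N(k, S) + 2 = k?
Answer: 3012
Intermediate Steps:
N(k, S) = -2 + k
B = 17 (B = 6 + 11 = 17)
F(l) = l² + 18*l (F(l) = (l² + 17*l) + l = l² + 18*l)
F(-65) + N(-41, 150) = -65*(18 - 65) + (-2 - 41) = -65*(-47) - 43 = 3055 - 43 = 3012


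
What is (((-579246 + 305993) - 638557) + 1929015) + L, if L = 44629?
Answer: 1061834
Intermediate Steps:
(((-579246 + 305993) - 638557) + 1929015) + L = (((-579246 + 305993) - 638557) + 1929015) + 44629 = ((-273253 - 638557) + 1929015) + 44629 = (-911810 + 1929015) + 44629 = 1017205 + 44629 = 1061834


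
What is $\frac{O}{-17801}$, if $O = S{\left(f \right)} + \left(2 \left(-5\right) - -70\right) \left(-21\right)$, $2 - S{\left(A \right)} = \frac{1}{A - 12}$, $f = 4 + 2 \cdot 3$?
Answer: $\frac{2515}{35602} \approx 0.070642$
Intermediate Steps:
$f = 10$ ($f = 4 + 6 = 10$)
$S{\left(A \right)} = 2 - \frac{1}{-12 + A}$ ($S{\left(A \right)} = 2 - \frac{1}{A - 12} = 2 - \frac{1}{-12 + A}$)
$O = - \frac{2515}{2}$ ($O = \frac{-25 + 2 \cdot 10}{-12 + 10} + \left(2 \left(-5\right) - -70\right) \left(-21\right) = \frac{-25 + 20}{-2} + \left(-10 + 70\right) \left(-21\right) = \left(- \frac{1}{2}\right) \left(-5\right) + 60 \left(-21\right) = \frac{5}{2} - 1260 = - \frac{2515}{2} \approx -1257.5$)
$\frac{O}{-17801} = - \frac{2515}{2 \left(-17801\right)} = \left(- \frac{2515}{2}\right) \left(- \frac{1}{17801}\right) = \frac{2515}{35602}$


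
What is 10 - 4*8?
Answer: -22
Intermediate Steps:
10 - 4*8 = 10 - 32 = -22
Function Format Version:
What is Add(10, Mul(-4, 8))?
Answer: -22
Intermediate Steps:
Add(10, Mul(-4, 8)) = Add(10, -32) = -22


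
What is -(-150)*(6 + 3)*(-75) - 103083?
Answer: -204333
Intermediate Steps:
-(-150)*(6 + 3)*(-75) - 103083 = -(-150)*9*(-75) - 103083 = -50*(-27)*(-75) - 103083 = 1350*(-75) - 103083 = -101250 - 103083 = -204333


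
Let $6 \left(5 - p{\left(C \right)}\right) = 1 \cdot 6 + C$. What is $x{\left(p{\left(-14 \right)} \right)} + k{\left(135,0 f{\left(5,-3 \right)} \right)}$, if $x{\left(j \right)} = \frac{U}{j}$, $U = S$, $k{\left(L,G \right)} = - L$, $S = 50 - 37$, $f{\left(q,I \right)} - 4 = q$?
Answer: $- \frac{2526}{19} \approx -132.95$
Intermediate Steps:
$f{\left(q,I \right)} = 4 + q$
$p{\left(C \right)} = 4 - \frac{C}{6}$ ($p{\left(C \right)} = 5 - \frac{1 \cdot 6 + C}{6} = 5 - \frac{6 + C}{6} = 5 - \left(1 + \frac{C}{6}\right) = 4 - \frac{C}{6}$)
$S = 13$ ($S = 50 - 37 = 13$)
$U = 13$
$x{\left(j \right)} = \frac{13}{j}$
$x{\left(p{\left(-14 \right)} \right)} + k{\left(135,0 f{\left(5,-3 \right)} \right)} = \frac{13}{4 - - \frac{7}{3}} - 135 = \frac{13}{4 + \frac{7}{3}} - 135 = \frac{13}{\frac{19}{3}} - 135 = 13 \cdot \frac{3}{19} - 135 = \frac{39}{19} - 135 = - \frac{2526}{19}$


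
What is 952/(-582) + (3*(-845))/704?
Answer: -1072789/204864 ≈ -5.2366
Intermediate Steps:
952/(-582) + (3*(-845))/704 = 952*(-1/582) - 2535*1/704 = -476/291 - 2535/704 = -1072789/204864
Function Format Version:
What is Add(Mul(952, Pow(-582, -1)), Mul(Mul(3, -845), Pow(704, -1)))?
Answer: Rational(-1072789, 204864) ≈ -5.2366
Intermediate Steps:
Add(Mul(952, Pow(-582, -1)), Mul(Mul(3, -845), Pow(704, -1))) = Add(Mul(952, Rational(-1, 582)), Mul(-2535, Rational(1, 704))) = Add(Rational(-476, 291), Rational(-2535, 704)) = Rational(-1072789, 204864)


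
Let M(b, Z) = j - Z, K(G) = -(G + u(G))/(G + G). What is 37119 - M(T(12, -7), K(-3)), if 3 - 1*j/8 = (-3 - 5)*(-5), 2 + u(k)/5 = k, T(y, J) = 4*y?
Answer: 112231/3 ≈ 37410.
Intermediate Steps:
u(k) = -10 + 5*k
j = -296 (j = 24 - 8*(-3 - 5)*(-5) = 24 - (-64)*(-5) = 24 - 8*40 = 24 - 320 = -296)
K(G) = -(-10 + 6*G)/(2*G) (K(G) = -(G + (-10 + 5*G))/(G + G) = -(-10 + 6*G)/(2*G))
M(b, Z) = -296 - Z
37119 - M(T(12, -7), K(-3)) = 37119 - (-296 - (-3 + 5/(-3))) = 37119 - (-296 - (-3 + 5*(-⅓))) = 37119 - (-296 - (-3 - 5/3)) = 37119 - (-296 - 1*(-14/3)) = 37119 - (-296 + 14/3) = 37119 - 1*(-874/3) = 37119 + 874/3 = 112231/3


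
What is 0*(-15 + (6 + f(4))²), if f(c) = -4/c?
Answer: 0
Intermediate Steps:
0*(-15 + (6 + f(4))²) = 0*(-15 + (6 - 4/4)²) = 0*(-15 + (6 - 4*¼)²) = 0*(-15 + (6 - 1)²) = 0*(-15 + 5²) = 0*(-15 + 25) = 0*10 = 0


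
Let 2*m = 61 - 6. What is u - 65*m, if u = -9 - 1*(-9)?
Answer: -3575/2 ≈ -1787.5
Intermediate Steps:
m = 55/2 (m = (61 - 6)/2 = (½)*55 = 55/2 ≈ 27.500)
u = 0 (u = -9 + 9 = 0)
u - 65*m = 0 - 65*55/2 = 0 - 3575/2 = -3575/2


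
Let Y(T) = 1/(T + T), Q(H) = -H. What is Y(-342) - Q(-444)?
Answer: -303697/684 ≈ -444.00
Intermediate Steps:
Y(T) = 1/(2*T)
Y(-342) - Q(-444) = (1/2)/(-342) - (-1)*(-444) = (1/2)*(-1/342) - 1*444 = -1/684 - 444 = -303697/684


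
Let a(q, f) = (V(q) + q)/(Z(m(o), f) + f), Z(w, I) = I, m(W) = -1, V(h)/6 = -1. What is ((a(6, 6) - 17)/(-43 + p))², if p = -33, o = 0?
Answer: 289/5776 ≈ 0.050035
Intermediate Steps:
V(h) = -6 (V(h) = 6*(-1) = -6)
a(q, f) = (-6 + q)/(2*f) (a(q, f) = (-6 + q)/(f + f) = (-6 + q)/((2*f)) = (-6 + q)*(1/(2*f)) = (-6 + q)/(2*f))
((a(6, 6) - 17)/(-43 + p))² = (((½)*(-6 + 6)/6 - 17)/(-43 - 33))² = (((½)*(⅙)*0 - 17)/(-76))² = ((0 - 17)*(-1/76))² = (-17*(-1/76))² = (17/76)² = 289/5776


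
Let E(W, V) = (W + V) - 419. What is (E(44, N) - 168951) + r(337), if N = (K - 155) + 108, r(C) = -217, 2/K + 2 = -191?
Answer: -32730872/193 ≈ -1.6959e+5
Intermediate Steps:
K = -2/193 (K = 2/(-2 - 191) = 2/(-193) = 2*(-1/193) = -2/193 ≈ -0.010363)
N = -9073/193 (N = (-2/193 - 155) + 108 = -29917/193 + 108 = -9073/193 ≈ -47.010)
E(W, V) = -419 + V + W (E(W, V) = (V + W) - 419 = -419 + V + W)
(E(44, N) - 168951) + r(337) = ((-419 - 9073/193 + 44) - 168951) - 217 = (-81448/193 - 168951) - 217 = -32688991/193 - 217 = -32730872/193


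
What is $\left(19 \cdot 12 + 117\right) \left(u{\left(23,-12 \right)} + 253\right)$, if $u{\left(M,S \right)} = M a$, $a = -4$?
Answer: $55545$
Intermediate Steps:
$u{\left(M,S \right)} = - 4 M$ ($u{\left(M,S \right)} = M \left(-4\right) = - 4 M$)
$\left(19 \cdot 12 + 117\right) \left(u{\left(23,-12 \right)} + 253\right) = \left(19 \cdot 12 + 117\right) \left(\left(-4\right) 23 + 253\right) = \left(228 + 117\right) \left(-92 + 253\right) = 345 \cdot 161 = 55545$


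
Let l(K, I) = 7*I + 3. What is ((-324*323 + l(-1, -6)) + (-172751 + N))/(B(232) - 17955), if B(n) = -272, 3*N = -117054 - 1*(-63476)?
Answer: 885904/54681 ≈ 16.201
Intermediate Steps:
N = -53578/3 (N = (-117054 - 1*(-63476))/3 = (-117054 + 63476)/3 = (⅓)*(-53578) = -53578/3 ≈ -17859.)
l(K, I) = 3 + 7*I
((-324*323 + l(-1, -6)) + (-172751 + N))/(B(232) - 17955) = ((-324*323 + (3 + 7*(-6))) + (-172751 - 53578/3))/(-272 - 17955) = ((-104652 + (3 - 42)) - 571831/3)/(-18227) = ((-104652 - 39) - 571831/3)*(-1/18227) = (-104691 - 571831/3)*(-1/18227) = -885904/3*(-1/18227) = 885904/54681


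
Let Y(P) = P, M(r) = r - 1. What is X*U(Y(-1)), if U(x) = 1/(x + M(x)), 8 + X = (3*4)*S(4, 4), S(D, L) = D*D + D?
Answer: -232/3 ≈ -77.333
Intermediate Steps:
M(r) = -1 + r
S(D, L) = D + D² (S(D, L) = D² + D = D + D²)
X = 232 (X = -8 + (3*4)*(4*(1 + 4)) = -8 + 12*(4*5) = -8 + 12*20 = -8 + 240 = 232)
U(x) = 1/(-1 + 2*x) (U(x) = 1/(x + (-1 + x)) = 1/(-1 + 2*x))
X*U(Y(-1)) = 232/(-1 + 2*(-1)) = 232/(-1 - 2) = 232/(-3) = 232*(-⅓) = -232/3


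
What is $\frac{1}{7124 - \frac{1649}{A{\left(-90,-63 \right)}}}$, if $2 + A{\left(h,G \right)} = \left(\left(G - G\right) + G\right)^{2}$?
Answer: $\frac{3967}{28259259} \approx 0.00014038$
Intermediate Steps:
$A{\left(h,G \right)} = -2 + G^{2}$ ($A{\left(h,G \right)} = -2 + \left(\left(G - G\right) + G\right)^{2} = -2 + \left(0 + G\right)^{2} = -2 + G^{2}$)
$\frac{1}{7124 - \frac{1649}{A{\left(-90,-63 \right)}}} = \frac{1}{7124 - \frac{1649}{-2 + \left(-63\right)^{2}}} = \frac{1}{7124 - \frac{1649}{-2 + 3969}} = \frac{1}{7124 - \frac{1649}{3967}} = \frac{1}{\frac{28259259}{3967}} = \frac{3967}{28259259}$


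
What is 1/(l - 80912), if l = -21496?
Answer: -1/102408 ≈ -9.7649e-6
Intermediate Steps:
1/(l - 80912) = 1/(-21496 - 80912) = 1/(-102408) = -1/102408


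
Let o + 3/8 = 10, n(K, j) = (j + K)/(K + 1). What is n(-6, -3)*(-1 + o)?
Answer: 621/40 ≈ 15.525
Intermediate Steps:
n(K, j) = (K + j)/(1 + K)
o = 77/8 (o = -3/8 + 10 = 77/8 ≈ 9.6250)
n(-6, -3)*(-1 + o) = ((-6 - 3)/(1 - 6))*(-1 + 77/8) = (-9/(-5))*(69/8) = -1/5*(-9)*(69/8) = (9/5)*(69/8) = 621/40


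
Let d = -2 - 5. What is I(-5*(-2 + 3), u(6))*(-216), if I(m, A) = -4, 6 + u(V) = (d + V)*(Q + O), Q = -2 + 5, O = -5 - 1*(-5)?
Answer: 864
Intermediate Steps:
d = -7
O = 0 (O = -5 + 5 = 0)
Q = 3
u(V) = -27 + 3*V (u(V) = -6 + (-7 + V)*(3 + 0) = -6 + (-7 + V)*3 = -6 + (-21 + 3*V) = -27 + 3*V)
I(-5*(-2 + 3), u(6))*(-216) = -4*(-216) = 864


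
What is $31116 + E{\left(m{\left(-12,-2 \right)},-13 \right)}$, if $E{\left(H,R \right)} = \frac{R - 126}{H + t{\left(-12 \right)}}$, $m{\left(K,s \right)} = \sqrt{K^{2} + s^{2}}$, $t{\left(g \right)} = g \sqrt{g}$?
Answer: $\frac{-139 + 62232 \sqrt{37} - 746784 i \sqrt{3}}{2 \left(\sqrt{37} - 12 i \sqrt{3}\right)} \approx 31115.0 - 3.08 i$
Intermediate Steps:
$t{\left(g \right)} = g^{\frac{3}{2}}$
$E{\left(H,R \right)} = \frac{-126 + R}{H - 24 i \sqrt{3}}$ ($E{\left(H,R \right)} = \frac{R - 126}{H + \left(-12\right)^{\frac{3}{2}}} = \frac{-126 + R}{H - 24 i \sqrt{3}}$)
$31116 + E{\left(m{\left(-12,-2 \right)},-13 \right)} = 31116 + \frac{-126 - 13}{\sqrt{\left(-12\right)^{2} + \left(-2\right)^{2}} - 24 i \sqrt{3}} = 31116 + \frac{1}{\sqrt{144 + 4} - 24 i \sqrt{3}} \left(-139\right) = 31116 + \frac{1}{\sqrt{148} - 24 i \sqrt{3}} \left(-139\right) = 31116 + \frac{1}{2 \sqrt{37} - 24 i \sqrt{3}} \left(-139\right) = 31116 - \frac{139}{2 \sqrt{37} - 24 i \sqrt{3}}$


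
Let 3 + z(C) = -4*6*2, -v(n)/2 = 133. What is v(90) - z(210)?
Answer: -215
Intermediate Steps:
v(n) = -266 (v(n) = -2*133 = -266)
z(C) = -51 (z(C) = -3 - 4*6*2 = -3 - 24*2 = -3 - 48 = -51)
v(90) - z(210) = -266 - 1*(-51) = -266 + 51 = -215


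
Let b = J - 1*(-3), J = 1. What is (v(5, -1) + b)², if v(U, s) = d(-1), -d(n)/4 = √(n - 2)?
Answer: 16*(1 - I*√3)² ≈ -32.0 - 55.426*I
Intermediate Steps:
d(n) = -4*√(-2 + n) (d(n) = -4*√(n - 2) = -4*√(-2 + n))
v(U, s) = -4*I*√3 (v(U, s) = -4*√(-2 - 1) = -4*I*√3)
b = 4 (b = 1 - 1*(-3) = 1 + 3 = 4)
(v(5, -1) + b)² = (-4*I*√3 + 4)² = (4 - 4*I*√3)²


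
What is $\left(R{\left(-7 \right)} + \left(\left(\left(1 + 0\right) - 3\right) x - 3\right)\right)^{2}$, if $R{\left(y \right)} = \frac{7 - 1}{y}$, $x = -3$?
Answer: $\frac{225}{49} \approx 4.5918$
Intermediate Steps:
$R{\left(y \right)} = \frac{6}{y}$ ($R{\left(y \right)} = \frac{7 - 1}{y} = \frac{6}{y}$)
$\left(R{\left(-7 \right)} + \left(\left(\left(1 + 0\right) - 3\right) x - 3\right)\right)^{2} = \left(\frac{6}{-7} - \left(3 - \left(\left(1 + 0\right) - 3\right) \left(-3\right)\right)\right)^{2} = \left(6 \left(- \frac{1}{7}\right) - \left(3 - \left(1 - 3\right) \left(-3\right)\right)\right)^{2} = \left(- \frac{6}{7} - -3\right)^{2} = \left(- \frac{6}{7} + \left(6 - 3\right)\right)^{2} = \left(- \frac{6}{7} + 3\right)^{2} = \left(\frac{15}{7}\right)^{2} = \frac{225}{49}$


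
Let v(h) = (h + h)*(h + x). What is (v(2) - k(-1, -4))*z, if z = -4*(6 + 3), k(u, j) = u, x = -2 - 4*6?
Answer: 3420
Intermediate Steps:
x = -26 (x = -2 - 24 = -26)
z = -36 (z = -4*9 = -36)
v(h) = 2*h*(-26 + h) (v(h) = (h + h)*(h - 26) = (2*h)*(-26 + h) = 2*h*(-26 + h))
(v(2) - k(-1, -4))*z = (2*2*(-26 + 2) - 1*(-1))*(-36) = (2*2*(-24) + 1)*(-36) = (-96 + 1)*(-36) = -95*(-36) = 3420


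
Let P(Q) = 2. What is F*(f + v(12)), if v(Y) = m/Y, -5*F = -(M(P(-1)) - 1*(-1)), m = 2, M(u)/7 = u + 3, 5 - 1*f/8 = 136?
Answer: -37722/5 ≈ -7544.4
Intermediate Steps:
f = -1048 (f = 40 - 8*136 = 40 - 1088 = -1048)
M(u) = 21 + 7*u (M(u) = 7*(u + 3) = 7*(3 + u) = 21 + 7*u)
F = 36/5 (F = -(-1)*((21 + 7*2) - 1*(-1))/5 = -(-1)*((21 + 14) + 1)/5 = -(-1)*(35 + 1)/5 = -(-1)*36/5 = -⅕*(-36) = 36/5 ≈ 7.2000)
v(Y) = 2/Y
F*(f + v(12)) = 36*(-1048 + 2/12)/5 = 36*(-1048 + 2*(1/12))/5 = 36*(-1048 + ⅙)/5 = (36/5)*(-6287/6) = -37722/5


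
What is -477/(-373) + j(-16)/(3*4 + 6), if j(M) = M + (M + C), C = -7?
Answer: -1987/2238 ≈ -0.88785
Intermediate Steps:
j(M) = -7 + 2*M (j(M) = M + (M - 7) = M + (-7 + M) = -7 + 2*M)
-477/(-373) + j(-16)/(3*4 + 6) = -477/(-373) + (-7 + 2*(-16))/(3*4 + 6) = -477*(-1/373) + (-7 - 32)/(12 + 6) = 477/373 - 39/18 = 477/373 - 39*1/18 = 477/373 - 13/6 = -1987/2238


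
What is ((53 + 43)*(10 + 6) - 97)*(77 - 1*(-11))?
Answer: 126632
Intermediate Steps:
((53 + 43)*(10 + 6) - 97)*(77 - 1*(-11)) = (96*16 - 97)*(77 + 11) = (1536 - 97)*88 = 1439*88 = 126632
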